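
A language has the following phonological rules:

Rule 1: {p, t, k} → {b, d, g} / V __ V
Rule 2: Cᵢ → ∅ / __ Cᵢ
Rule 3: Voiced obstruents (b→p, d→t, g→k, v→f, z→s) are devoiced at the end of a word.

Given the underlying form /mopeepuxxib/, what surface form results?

mobeebuxip

Rule 1 (intervocalic voicing): /p/ is a voiceless stop between vowels /o/ and /e/, so it voices to [b]. /p/ is a voiceless stop between vowels /e/ and /u/, so it voices to [b]. /mopeepuxxib/ → mobeebuxxib.
Rule 2 (degemination): /xx/ is a geminate; the first /x/ deletes. /mobeebuxxib/ → mobeebuxib.
Rule 3 (final devoicing): /b/ is a voiced obstruent in word-final position, so it devoices to [p]. /mobeebuxib/ → mobeebuxip.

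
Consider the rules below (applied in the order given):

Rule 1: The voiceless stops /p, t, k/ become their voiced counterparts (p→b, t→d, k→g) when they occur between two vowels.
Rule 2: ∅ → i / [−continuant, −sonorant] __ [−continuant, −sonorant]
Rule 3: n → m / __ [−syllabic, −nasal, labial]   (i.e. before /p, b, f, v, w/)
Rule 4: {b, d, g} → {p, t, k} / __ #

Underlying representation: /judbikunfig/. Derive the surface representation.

Rule 1 (intervocalic voicing): /k/ is a voiceless stop between vowels /i/ and /u/, so it voices to [g]. /judbikunfig/ → judbigunfig.
Rule 2 (stop-cluster i-epenthesis): /d/ and /b/ form a stop–stop cluster, so [i] is inserted between them. /judbigunfig/ → judibigunfig.
Rule 3 (nasal place assimilation): /n/ precedes the labial consonant /f/, so it assimilates in place to [m]. /judibigunfig/ → judibigumfig.
Rule 4 (final devoicing): /g/ is a voiced stop in word-final position, so it devoices to [k]. /judibigumfig/ → judibigumfik.

judibigumfik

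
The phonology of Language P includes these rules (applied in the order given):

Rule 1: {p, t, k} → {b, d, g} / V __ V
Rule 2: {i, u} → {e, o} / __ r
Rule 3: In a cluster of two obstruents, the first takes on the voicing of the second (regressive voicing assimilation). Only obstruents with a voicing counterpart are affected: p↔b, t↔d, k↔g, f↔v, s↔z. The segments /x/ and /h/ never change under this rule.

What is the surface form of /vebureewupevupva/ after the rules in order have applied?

veboreewubevubva

Rule 1 (intervocalic voicing): /p/ is a voiceless stop between vowels /u/ and /e/, so it voices to [b]. /vebureewupevupva/ → vebureewubevupva.
Rule 2 (pre-rhotic lowering): /u/ is a high vowel immediately before /r/, so it lowers to [o]. /vebureewubevupva/ → veboreewubevupva.
Rule 3 (regressive voicing assimilation): /p/ precedes the voiced obstruent /v/, so it voices to [b] by assimilation. /veboreewubevupva/ → veboreewubevubva.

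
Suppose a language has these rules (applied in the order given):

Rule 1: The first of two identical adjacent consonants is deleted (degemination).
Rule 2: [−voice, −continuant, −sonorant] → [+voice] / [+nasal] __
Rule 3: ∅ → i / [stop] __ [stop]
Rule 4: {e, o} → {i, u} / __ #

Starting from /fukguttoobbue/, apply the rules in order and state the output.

Rule 1 (degemination): /tt/ is a geminate; the first /t/ deletes. /bb/ is a geminate; the first /b/ deletes. /fukguttoobbue/ → fukgutoobue.
Rule 2 (post-nasal voicing): no segment meets the environment; /fukgutoobue/ is unchanged.
Rule 3 (stop-cluster i-epenthesis): /k/ and /g/ form a stop–stop cluster, so [i] is inserted between them. /fukgutoobue/ → fukigutoobue.
Rule 4 (final vowel raising): /e/ is a mid vowel in word-final position, so it raises to [i]. /fukigutoobue/ → fukigutoobui.

fukigutoobui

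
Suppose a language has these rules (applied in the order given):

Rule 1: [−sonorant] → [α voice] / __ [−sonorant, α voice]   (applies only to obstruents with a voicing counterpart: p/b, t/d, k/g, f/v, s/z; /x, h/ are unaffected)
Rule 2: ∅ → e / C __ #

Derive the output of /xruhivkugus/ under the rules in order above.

xruhifkuguse

Rule 1 (regressive voicing assimilation): /v/ precedes the voiceless obstruent /k/, so it devoices to [f] by assimilation. /xruhivkugus/ → xruhifkugus.
Rule 2 (final e-epenthesis): the form ends in the consonant /s/, so [e] is inserted word-finally. /xruhifkugus/ → xruhifkuguse.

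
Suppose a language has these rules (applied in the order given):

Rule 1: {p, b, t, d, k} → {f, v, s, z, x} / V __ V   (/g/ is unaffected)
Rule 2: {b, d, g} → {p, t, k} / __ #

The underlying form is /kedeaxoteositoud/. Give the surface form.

kezeaxoseosisout

Rule 1 (intervocalic spirantization): /d/ is a stop between vowels /e/ and /e/, so it spirantizes to the fricative [z]. /t/ is a stop between vowels /o/ and /e/, so it spirantizes to the fricative [s]. /t/ is a stop between vowels /i/ and /o/, so it spirantizes to the fricative [s]. /kedeaxoteositoud/ → kezeaxoseosisoud.
Rule 2 (final devoicing): /d/ is a voiced stop in word-final position, so it devoices to [t]. /kezeaxoseosisoud/ → kezeaxoseosisout.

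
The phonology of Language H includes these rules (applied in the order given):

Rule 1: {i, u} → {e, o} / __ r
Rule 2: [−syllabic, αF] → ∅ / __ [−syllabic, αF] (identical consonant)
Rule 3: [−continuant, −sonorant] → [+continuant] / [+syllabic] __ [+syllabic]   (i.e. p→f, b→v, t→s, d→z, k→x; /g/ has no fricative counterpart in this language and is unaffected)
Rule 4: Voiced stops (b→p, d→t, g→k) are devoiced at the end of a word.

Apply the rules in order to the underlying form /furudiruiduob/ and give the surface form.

foruzeruizuop

Rule 1 (pre-rhotic lowering): /u/ is a high vowel immediately before /r/, so it lowers to [o]. /i/ is a high vowel immediately before /r/, so it lowers to [e]. /furudiruiduob/ → foruderuiduob.
Rule 2 (degemination): no segment meets the environment; /foruderuiduob/ is unchanged.
Rule 3 (intervocalic spirantization): /d/ is a stop between vowels /u/ and /e/, so it spirantizes to the fricative [z]. /d/ is a stop between vowels /i/ and /u/, so it spirantizes to the fricative [z]. /foruderuiduob/ → foruzeruizuob.
Rule 4 (final devoicing): /b/ is a voiced stop in word-final position, so it devoices to [p]. /foruzeruizuob/ → foruzeruizuop.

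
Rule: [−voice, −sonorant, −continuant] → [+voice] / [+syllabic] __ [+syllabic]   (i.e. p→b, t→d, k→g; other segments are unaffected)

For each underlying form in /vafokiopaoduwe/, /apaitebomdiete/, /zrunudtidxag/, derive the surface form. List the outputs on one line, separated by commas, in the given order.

vafogiobaoduwe, abaidebomdiede, zrunudtidxag

/vafokiopaoduwe/: /k/ is a voiceless stop between vowels /o/ and /i/, so it voices to [g]. /p/ is a voiceless stop between vowels /o/ and /a/, so it voices to [b]. → [vafogiobaoduwe].
/apaitebomdiete/: /p/ is a voiceless stop between vowels /a/ and /a/, so it voices to [b]. /t/ is a voiceless stop between vowels /i/ and /e/, so it voices to [d]. /t/ is a voiceless stop between vowels /e/ and /e/, so it voices to [d]. → [abaidebomdiede].
/zrunudtidxag/: the rule's environment is not met; surfaces unchanged as [zrunudtidxag].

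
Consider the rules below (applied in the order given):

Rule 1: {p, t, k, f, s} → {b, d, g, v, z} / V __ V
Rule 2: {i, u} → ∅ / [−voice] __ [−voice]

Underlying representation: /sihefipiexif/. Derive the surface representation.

shevibiexf

Rule 1 (intervocalic voicing): /f/ is a voiceless obstruent between vowels /e/ and /i/, so it voices to [v]. /p/ is a voiceless obstruent between vowels /i/ and /i/, so it voices to [b]. /sihefipiexif/ → sihevibiexif.
Rule 2 (high vowel syncope): /i/ is a high vowel flanked by voiceless consonants /s/ and /h/, so it deletes. /i/ is a high vowel flanked by voiceless consonants /x/ and /f/, so it deletes. /sihevibiexif/ → shevibiexf.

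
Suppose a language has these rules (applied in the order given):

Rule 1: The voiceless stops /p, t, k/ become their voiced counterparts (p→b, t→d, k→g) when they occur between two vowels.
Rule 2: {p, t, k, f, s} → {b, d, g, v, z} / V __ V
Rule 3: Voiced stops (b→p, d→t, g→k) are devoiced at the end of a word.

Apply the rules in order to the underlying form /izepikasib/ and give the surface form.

Rule 1 (intervocalic voicing): /p/ is a voiceless stop between vowels /e/ and /i/, so it voices to [b]. /k/ is a voiceless stop between vowels /i/ and /a/, so it voices to [g]. /izepikasib/ → izebigasib.
Rule 2 (intervocalic voicing): /s/ is a voiceless obstruent between vowels /a/ and /i/, so it voices to [z]. /izebigasib/ → izebigazib.
Rule 3 (final devoicing): /b/ is a voiced stop in word-final position, so it devoices to [p]. /izebigazib/ → izebigazip.

izebigazip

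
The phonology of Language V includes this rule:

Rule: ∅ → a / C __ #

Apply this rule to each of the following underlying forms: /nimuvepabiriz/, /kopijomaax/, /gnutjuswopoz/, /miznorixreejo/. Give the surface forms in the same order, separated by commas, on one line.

nimuvepabiriza, kopijomaaxa, gnutjuswopoza, miznorixreejo

/nimuvepabiriz/: the form ends in the consonant /z/, so [a] is inserted word-finally. → [nimuvepabiriza].
/kopijomaax/: the form ends in the consonant /x/, so [a] is inserted word-finally. → [kopijomaaxa].
/gnutjuswopoz/: the form ends in the consonant /z/, so [a] is inserted word-finally. → [gnutjuswopoza].
/miznorixreejo/: the rule's environment is not met; surfaces unchanged as [miznorixreejo].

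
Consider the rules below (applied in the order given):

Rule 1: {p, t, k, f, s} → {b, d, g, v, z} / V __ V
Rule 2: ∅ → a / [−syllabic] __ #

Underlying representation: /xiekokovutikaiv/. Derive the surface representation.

xiegogovudigaiva

Rule 1 (intervocalic voicing): /k/ is a voiceless obstruent between vowels /e/ and /o/, so it voices to [g]. /k/ is a voiceless obstruent between vowels /o/ and /o/, so it voices to [g]. /t/ is a voiceless obstruent between vowels /u/ and /i/, so it voices to [d]. /k/ is a voiceless obstruent between vowels /i/ and /a/, so it voices to [g]. /xiekokovutikaiv/ → xiegogovudigaiv.
Rule 2 (final a-epenthesis): the form ends in the consonant /v/, so [a] is inserted word-finally. /xiegogovudigaiv/ → xiegogovudigaiva.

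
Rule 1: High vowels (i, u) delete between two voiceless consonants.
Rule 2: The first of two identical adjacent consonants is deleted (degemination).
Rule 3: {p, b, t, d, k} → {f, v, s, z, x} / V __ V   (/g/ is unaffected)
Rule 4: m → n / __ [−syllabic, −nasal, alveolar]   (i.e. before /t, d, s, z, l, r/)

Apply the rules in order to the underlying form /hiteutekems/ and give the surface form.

hteusexens

Rule 1 (high vowel syncope): /i/ is a high vowel flanked by voiceless consonants /h/ and /t/, so it deletes. /hiteutekems/ → hteutekems.
Rule 2 (degemination): no segment meets the environment; /hteutekems/ is unchanged.
Rule 3 (intervocalic spirantization): /t/ is a stop between vowels /u/ and /e/, so it spirantizes to the fricative [s]. /k/ is a stop between vowels /e/ and /e/, so it spirantizes to the fricative [x]. /hteutekems/ → hteusexems.
Rule 4 (nasal place assimilation): /m/ precedes the alveolar consonant /s/, so it assimilates in place to [n]. /hteusexems/ → hteusexens.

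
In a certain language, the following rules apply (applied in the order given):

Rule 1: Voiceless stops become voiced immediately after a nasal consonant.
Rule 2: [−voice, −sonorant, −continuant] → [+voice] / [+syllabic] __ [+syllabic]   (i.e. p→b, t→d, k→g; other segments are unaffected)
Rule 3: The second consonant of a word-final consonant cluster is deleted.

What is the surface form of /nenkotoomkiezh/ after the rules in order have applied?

Rule 1 (post-nasal voicing): /k/ is a voiceless stop immediately after the nasal /n/, so it voices to [g]. /k/ is a voiceless stop immediately after the nasal /m/, so it voices to [g]. /nenkotoomkiezh/ → nengotoomgiezh.
Rule 2 (intervocalic voicing): /t/ is a voiceless stop between vowels /o/ and /o/, so it voices to [d]. /nengotoomgiezh/ → nengodoomgiezh.
Rule 3 (final cluster simplification): /h/ is the second consonant of a word-final cluster /zh/, so it deletes. /nengodoomgiezh/ → nengodoomgiez.

nengodoomgiez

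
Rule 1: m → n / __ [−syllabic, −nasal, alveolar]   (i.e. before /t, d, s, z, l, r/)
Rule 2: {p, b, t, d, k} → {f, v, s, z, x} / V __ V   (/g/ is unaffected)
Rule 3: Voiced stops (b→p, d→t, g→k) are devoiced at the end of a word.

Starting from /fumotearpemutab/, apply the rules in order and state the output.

fumosearpemusap

Rule 1 (nasal place assimilation): no segment meets the environment; /fumotearpemutab/ is unchanged.
Rule 2 (intervocalic spirantization): /t/ is a stop between vowels /o/ and /e/, so it spirantizes to the fricative [s]. /t/ is a stop between vowels /u/ and /a/, so it spirantizes to the fricative [s]. /fumotearpemutab/ → fumosearpemusab.
Rule 3 (final devoicing): /b/ is a voiced stop in word-final position, so it devoices to [p]. /fumosearpemusab/ → fumosearpemusap.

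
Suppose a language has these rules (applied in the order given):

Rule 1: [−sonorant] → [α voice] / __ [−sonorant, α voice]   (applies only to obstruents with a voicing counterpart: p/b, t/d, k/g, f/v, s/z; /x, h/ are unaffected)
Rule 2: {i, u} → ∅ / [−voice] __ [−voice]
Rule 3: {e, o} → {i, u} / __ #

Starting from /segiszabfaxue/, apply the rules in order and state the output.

segizzapfaxui

Rule 1 (regressive voicing assimilation): /s/ precedes the voiced obstruent /z/, so it voices to [z] by assimilation. /b/ precedes the voiceless obstruent /f/, so it devoices to [p] by assimilation. /segiszabfaxue/ → segizzapfaxue.
Rule 2 (high vowel syncope): no segment meets the environment; /segizzapfaxue/ is unchanged.
Rule 3 (final vowel raising): /e/ is a mid vowel in word-final position, so it raises to [i]. /segizzapfaxue/ → segizzapfaxui.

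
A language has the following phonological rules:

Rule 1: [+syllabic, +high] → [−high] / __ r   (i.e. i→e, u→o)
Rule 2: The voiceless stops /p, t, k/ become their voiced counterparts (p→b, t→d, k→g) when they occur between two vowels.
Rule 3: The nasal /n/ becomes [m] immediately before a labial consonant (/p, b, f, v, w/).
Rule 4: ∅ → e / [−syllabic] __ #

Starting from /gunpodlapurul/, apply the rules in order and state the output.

Rule 1 (pre-rhotic lowering): /u/ is a high vowel immediately before /r/, so it lowers to [o]. /gunpodlapurul/ → gunpodlaporul.
Rule 2 (intervocalic voicing): /p/ is a voiceless stop between vowels /a/ and /o/, so it voices to [b]. /gunpodlaporul/ → gunpodlaborul.
Rule 3 (nasal place assimilation): /n/ precedes the labial consonant /p/, so it assimilates in place to [m]. /gunpodlaborul/ → gumpodlaborul.
Rule 4 (final e-epenthesis): the form ends in the consonant /l/, so [e] is inserted word-finally. /gumpodlaborul/ → gumpodlaborule.

gumpodlaborule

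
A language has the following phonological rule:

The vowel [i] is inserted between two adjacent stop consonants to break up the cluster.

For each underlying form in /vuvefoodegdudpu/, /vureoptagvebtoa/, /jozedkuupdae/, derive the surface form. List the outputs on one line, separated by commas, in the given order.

vuvefoodegidudipu, vureopitagvebitoa, jozedikuupidae

/vuvefoodegdudpu/: /g/ and /d/ form a stop–stop cluster, so [i] is inserted between them. /d/ and /p/ form a stop–stop cluster, so [i] is inserted between them. → [vuvefoodegidudipu].
/vureoptagvebtoa/: /p/ and /t/ form a stop–stop cluster, so [i] is inserted between them. /b/ and /t/ form a stop–stop cluster, so [i] is inserted between them. → [vureopitagvebitoa].
/jozedkuupdae/: /d/ and /k/ form a stop–stop cluster, so [i] is inserted between them. /p/ and /d/ form a stop–stop cluster, so [i] is inserted between them. → [jozedikuupidae].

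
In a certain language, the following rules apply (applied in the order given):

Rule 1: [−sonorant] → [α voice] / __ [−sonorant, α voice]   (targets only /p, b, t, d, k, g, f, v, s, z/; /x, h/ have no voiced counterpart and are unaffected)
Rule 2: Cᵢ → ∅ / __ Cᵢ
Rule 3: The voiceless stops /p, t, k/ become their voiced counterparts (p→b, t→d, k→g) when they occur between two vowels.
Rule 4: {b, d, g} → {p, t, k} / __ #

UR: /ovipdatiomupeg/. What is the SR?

Rule 1 (regressive voicing assimilation): /p/ precedes the voiced obstruent /d/, so it voices to [b] by assimilation. /ovipdatiomupeg/ → ovibdatiomupeg.
Rule 2 (degemination): no segment meets the environment; /ovibdatiomupeg/ is unchanged.
Rule 3 (intervocalic voicing): /t/ is a voiceless stop between vowels /a/ and /i/, so it voices to [d]. /p/ is a voiceless stop between vowels /u/ and /e/, so it voices to [b]. /ovibdatiomupeg/ → ovibdadiomubeg.
Rule 4 (final devoicing): /g/ is a voiced stop in word-final position, so it devoices to [k]. /ovibdadiomubeg/ → ovibdadiomubek.

ovibdadiomubek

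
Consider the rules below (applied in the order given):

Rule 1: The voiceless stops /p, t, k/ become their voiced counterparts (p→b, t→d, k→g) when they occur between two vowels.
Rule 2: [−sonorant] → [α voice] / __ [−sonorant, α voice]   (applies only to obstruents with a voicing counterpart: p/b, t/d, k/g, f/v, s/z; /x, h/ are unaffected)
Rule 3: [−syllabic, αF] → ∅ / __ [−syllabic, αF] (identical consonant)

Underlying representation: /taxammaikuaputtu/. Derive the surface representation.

Rule 1 (intervocalic voicing): /k/ is a voiceless stop between vowels /i/ and /u/, so it voices to [g]. /p/ is a voiceless stop between vowels /a/ and /u/, so it voices to [b]. /taxammaikuaputtu/ → taxammaiguabuttu.
Rule 2 (regressive voicing assimilation): no segment meets the environment; /taxammaiguabuttu/ is unchanged.
Rule 3 (degemination): /mm/ is a geminate; the first /m/ deletes. /tt/ is a geminate; the first /t/ deletes. /taxammaiguabuttu/ → taxamaiguabutu.

taxamaiguabutu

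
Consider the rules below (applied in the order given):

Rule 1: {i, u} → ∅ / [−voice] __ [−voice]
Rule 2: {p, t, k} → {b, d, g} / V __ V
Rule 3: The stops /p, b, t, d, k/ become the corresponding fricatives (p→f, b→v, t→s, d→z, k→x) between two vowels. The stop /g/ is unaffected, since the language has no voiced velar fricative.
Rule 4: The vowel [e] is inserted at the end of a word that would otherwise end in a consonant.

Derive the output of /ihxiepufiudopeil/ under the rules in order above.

ihxiepfiuzoveile

Rule 1 (high vowel syncope): /u/ is a high vowel flanked by voiceless consonants /p/ and /f/, so it deletes. /ihxiepufiudopeil/ → ihxiepfiudopeil.
Rule 2 (intervocalic voicing): /p/ is a voiceless stop between vowels /o/ and /e/, so it voices to [b]. /ihxiepfiudopeil/ → ihxiepfiudobeil.
Rule 3 (intervocalic spirantization): /d/ is a stop between vowels /u/ and /o/, so it spirantizes to the fricative [z]. /b/ is a stop between vowels /o/ and /e/, so it spirantizes to the fricative [v]. /ihxiepfiudobeil/ → ihxiepfiuzoveil.
Rule 4 (final e-epenthesis): the form ends in the consonant /l/, so [e] is inserted word-finally. /ihxiepfiuzoveil/ → ihxiepfiuzoveile.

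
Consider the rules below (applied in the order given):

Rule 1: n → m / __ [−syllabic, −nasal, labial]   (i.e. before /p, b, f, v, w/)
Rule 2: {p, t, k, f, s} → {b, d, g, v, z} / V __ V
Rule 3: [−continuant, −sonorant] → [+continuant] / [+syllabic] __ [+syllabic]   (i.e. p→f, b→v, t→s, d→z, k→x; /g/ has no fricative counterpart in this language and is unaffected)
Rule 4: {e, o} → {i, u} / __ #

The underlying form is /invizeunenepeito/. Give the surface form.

Rule 1 (nasal place assimilation): /n/ precedes the labial consonant /v/, so it assimilates in place to [m]. /invizeunenepeito/ → imvizeunenepeito.
Rule 2 (intervocalic voicing): /p/ is a voiceless obstruent between vowels /e/ and /e/, so it voices to [b]. /t/ is a voiceless obstruent between vowels /i/ and /o/, so it voices to [d]. /imvizeunenepeito/ → imvizeunenebeido.
Rule 3 (intervocalic spirantization): /b/ is a stop between vowels /e/ and /e/, so it spirantizes to the fricative [v]. /d/ is a stop between vowels /i/ and /o/, so it spirantizes to the fricative [z]. /imvizeunenebeido/ → imvizeuneneveizo.
Rule 4 (final vowel raising): /o/ is a mid vowel in word-final position, so it raises to [u]. /imvizeuneneveizo/ → imvizeuneneveizu.

imvizeuneneveizu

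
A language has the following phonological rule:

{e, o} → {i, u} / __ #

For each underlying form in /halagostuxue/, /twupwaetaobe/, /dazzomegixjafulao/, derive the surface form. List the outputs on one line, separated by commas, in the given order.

/halagostuxue/: /e/ is a mid vowel in word-final position, so it raises to [i]. → [halagostuxui].
/twupwaetaobe/: /e/ is a mid vowel in word-final position, so it raises to [i]. → [twupwaetaobi].
/dazzomegixjafulao/: /o/ is a mid vowel in word-final position, so it raises to [u]. → [dazzomegixjafulau].

halagostuxui, twupwaetaobi, dazzomegixjafulau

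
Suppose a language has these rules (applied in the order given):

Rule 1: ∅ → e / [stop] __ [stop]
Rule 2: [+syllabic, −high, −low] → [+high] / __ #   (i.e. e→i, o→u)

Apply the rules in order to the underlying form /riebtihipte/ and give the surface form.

Rule 1 (stop-cluster e-epenthesis): /b/ and /t/ form a stop–stop cluster, so [e] is inserted between them. /p/ and /t/ form a stop–stop cluster, so [e] is inserted between them. /riebtihipte/ → riebetihipete.
Rule 2 (final vowel raising): /e/ is a mid vowel in word-final position, so it raises to [i]. /riebetihipete/ → riebetihipeti.

riebetihipeti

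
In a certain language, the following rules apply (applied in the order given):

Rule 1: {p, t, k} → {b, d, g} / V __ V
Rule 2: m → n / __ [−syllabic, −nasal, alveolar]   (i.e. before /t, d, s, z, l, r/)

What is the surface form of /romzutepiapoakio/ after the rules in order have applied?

ronzudebiaboagio

Rule 1 (intervocalic voicing): /t/ is a voiceless stop between vowels /u/ and /e/, so it voices to [d]. /p/ is a voiceless stop between vowels /e/ and /i/, so it voices to [b]. /p/ is a voiceless stop between vowels /a/ and /o/, so it voices to [b]. /k/ is a voiceless stop between vowels /a/ and /i/, so it voices to [g]. /romzutepiapoakio/ → romzudebiaboagio.
Rule 2 (nasal place assimilation): /m/ precedes the alveolar consonant /z/, so it assimilates in place to [n]. /romzudebiaboagio/ → ronzudebiaboagio.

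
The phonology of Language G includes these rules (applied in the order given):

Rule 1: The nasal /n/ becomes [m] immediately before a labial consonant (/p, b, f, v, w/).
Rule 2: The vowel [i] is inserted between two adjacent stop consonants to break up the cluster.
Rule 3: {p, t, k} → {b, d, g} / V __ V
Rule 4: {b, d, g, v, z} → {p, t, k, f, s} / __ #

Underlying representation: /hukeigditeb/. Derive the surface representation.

Rule 1 (nasal place assimilation): no segment meets the environment; /hukeigditeb/ is unchanged.
Rule 2 (stop-cluster i-epenthesis): /g/ and /d/ form a stop–stop cluster, so [i] is inserted between them. /hukeigditeb/ → hukeigiditeb.
Rule 3 (intervocalic voicing): /k/ is a voiceless stop between vowels /u/ and /e/, so it voices to [g]. /t/ is a voiceless stop between vowels /i/ and /e/, so it voices to [d]. /hukeigiditeb/ → hugeigidideb.
Rule 4 (final devoicing): /b/ is a voiced obstruent in word-final position, so it devoices to [p]. /hugeigidideb/ → hugeigididep.

hugeigididep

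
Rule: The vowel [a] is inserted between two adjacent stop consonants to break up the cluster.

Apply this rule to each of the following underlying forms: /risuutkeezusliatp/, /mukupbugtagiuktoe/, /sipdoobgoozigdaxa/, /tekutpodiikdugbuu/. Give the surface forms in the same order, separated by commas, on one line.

risuutakeezusliatap, mukupabugatagiukatoe, sipadoobagoozigadaxa, tekutapodiikadugabuu

/risuutkeezusliatp/: /t/ and /k/ form a stop–stop cluster, so [a] is inserted between them. /t/ and /p/ form a stop–stop cluster, so [a] is inserted between them. → [risuutakeezusliatap].
/mukupbugtagiuktoe/: /p/ and /b/ form a stop–stop cluster, so [a] is inserted between them. /g/ and /t/ form a stop–stop cluster, so [a] is inserted between them. /k/ and /t/ form a stop–stop cluster, so [a] is inserted between them. → [mukupabugatagiukatoe].
/sipdoobgoozigdaxa/: /p/ and /d/ form a stop–stop cluster, so [a] is inserted between them. /b/ and /g/ form a stop–stop cluster, so [a] is inserted between them. /g/ and /d/ form a stop–stop cluster, so [a] is inserted between them. → [sipadoobagoozigadaxa].
/tekutpodiikdugbuu/: /t/ and /p/ form a stop–stop cluster, so [a] is inserted between them. /k/ and /d/ form a stop–stop cluster, so [a] is inserted between them. /g/ and /b/ form a stop–stop cluster, so [a] is inserted between them. → [tekutapodiikadugabuu].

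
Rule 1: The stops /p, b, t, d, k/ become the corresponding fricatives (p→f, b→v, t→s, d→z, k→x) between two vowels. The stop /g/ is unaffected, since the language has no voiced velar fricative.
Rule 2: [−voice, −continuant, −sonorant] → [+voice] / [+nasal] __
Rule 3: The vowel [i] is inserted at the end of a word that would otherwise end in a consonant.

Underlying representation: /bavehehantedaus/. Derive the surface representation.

bavehehandezausi

Rule 1 (intervocalic spirantization): /d/ is a stop between vowels /e/ and /a/, so it spirantizes to the fricative [z]. /bavehehantedaus/ → bavehehantezaus.
Rule 2 (post-nasal voicing): /t/ is a voiceless stop immediately after the nasal /n/, so it voices to [d]. /bavehehantezaus/ → bavehehandezaus.
Rule 3 (final i-epenthesis): the form ends in the consonant /s/, so [i] is inserted word-finally. /bavehehandezaus/ → bavehehandezausi.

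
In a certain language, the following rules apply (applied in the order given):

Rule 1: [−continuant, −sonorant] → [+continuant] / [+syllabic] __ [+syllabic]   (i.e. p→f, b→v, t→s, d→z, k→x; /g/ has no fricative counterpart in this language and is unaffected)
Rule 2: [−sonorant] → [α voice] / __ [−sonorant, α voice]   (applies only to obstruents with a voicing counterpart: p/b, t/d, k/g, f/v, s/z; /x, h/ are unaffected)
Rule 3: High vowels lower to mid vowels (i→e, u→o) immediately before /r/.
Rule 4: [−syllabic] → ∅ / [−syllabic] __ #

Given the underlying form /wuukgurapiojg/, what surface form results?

Rule 1 (intervocalic spirantization): /p/ is a stop between vowels /a/ and /i/, so it spirantizes to the fricative [f]. /wuukgurapiojg/ → wuukgurafiojg.
Rule 2 (regressive voicing assimilation): /k/ precedes the voiced obstruent /g/, so it voices to [g] by assimilation. /wuukgurafiojg/ → wuuggurafiojg.
Rule 3 (pre-rhotic lowering): /u/ is a high vowel immediately before /r/, so it lowers to [o]. /wuuggurafiojg/ → wuuggorafiojg.
Rule 4 (final cluster simplification): /g/ is the second consonant of a word-final cluster /jg/, so it deletes. /wuuggorafiojg/ → wuuggorafioj.

wuuggorafioj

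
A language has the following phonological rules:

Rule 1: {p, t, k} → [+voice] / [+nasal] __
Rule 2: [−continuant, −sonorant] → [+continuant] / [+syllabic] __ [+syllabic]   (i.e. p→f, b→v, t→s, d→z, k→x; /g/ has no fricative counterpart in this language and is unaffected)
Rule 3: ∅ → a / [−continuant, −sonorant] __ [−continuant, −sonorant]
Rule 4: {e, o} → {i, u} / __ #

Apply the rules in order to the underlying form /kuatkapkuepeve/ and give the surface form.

Rule 1 (post-nasal voicing): no segment meets the environment; /kuatkapkuepeve/ is unchanged.
Rule 2 (intervocalic spirantization): /p/ is a stop between vowels /e/ and /e/, so it spirantizes to the fricative [f]. /kuatkapkuepeve/ → kuatkapkuefeve.
Rule 3 (stop-cluster a-epenthesis): /t/ and /k/ form a stop–stop cluster, so [a] is inserted between them. /p/ and /k/ form a stop–stop cluster, so [a] is inserted between them. /kuatkapkuefeve/ → kuatakapakuefeve.
Rule 4 (final vowel raising): /e/ is a mid vowel in word-final position, so it raises to [i]. /kuatakapakuefeve/ → kuatakapakuefevi.

kuatakapakuefevi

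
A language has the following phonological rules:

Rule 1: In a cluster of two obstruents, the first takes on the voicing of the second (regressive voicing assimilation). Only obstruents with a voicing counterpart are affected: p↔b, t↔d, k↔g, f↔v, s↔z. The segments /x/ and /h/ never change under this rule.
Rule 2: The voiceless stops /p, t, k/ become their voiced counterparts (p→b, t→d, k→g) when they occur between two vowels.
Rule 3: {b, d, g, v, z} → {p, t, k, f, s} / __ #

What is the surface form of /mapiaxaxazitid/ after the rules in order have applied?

mabiaxaxazidit

Rule 1 (regressive voicing assimilation): no segment meets the environment; /mapiaxaxazitid/ is unchanged.
Rule 2 (intervocalic voicing): /p/ is a voiceless stop between vowels /a/ and /i/, so it voices to [b]. /t/ is a voiceless stop between vowels /i/ and /i/, so it voices to [d]. /mapiaxaxazitid/ → mabiaxaxazidid.
Rule 3 (final devoicing): /d/ is a voiced obstruent in word-final position, so it devoices to [t]. /mabiaxaxazidid/ → mabiaxaxazidit.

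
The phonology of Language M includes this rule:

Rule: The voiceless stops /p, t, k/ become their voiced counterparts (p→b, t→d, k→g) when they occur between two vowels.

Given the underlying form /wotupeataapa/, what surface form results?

wodubeadaaba

/t/ is a voiceless stop between vowels /o/ and /u/, so it voices to [d].
/p/ is a voiceless stop between vowels /u/ and /e/, so it voices to [b].
/t/ is a voiceless stop between vowels /a/ and /a/, so it voices to [d].
/p/ is a voiceless stop between vowels /a/ and /a/, so it voices to [b].
Surface form: [wodubeadaaba].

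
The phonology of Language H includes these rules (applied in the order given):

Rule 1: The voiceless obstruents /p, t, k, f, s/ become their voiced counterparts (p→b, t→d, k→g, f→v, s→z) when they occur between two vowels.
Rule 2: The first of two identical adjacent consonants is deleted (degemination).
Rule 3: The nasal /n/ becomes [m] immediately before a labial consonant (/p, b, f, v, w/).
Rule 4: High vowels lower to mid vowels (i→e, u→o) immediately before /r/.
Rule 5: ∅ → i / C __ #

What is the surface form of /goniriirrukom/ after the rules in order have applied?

gonerierugomi

Rule 1 (intervocalic voicing): /k/ is a voiceless obstruent between vowels /u/ and /o/, so it voices to [g]. /goniriirrukom/ → goniriirrugom.
Rule 2 (degemination): /rr/ is a geminate; the first /r/ deletes. /goniriirrugom/ → goniriirugom.
Rule 3 (nasal place assimilation): no segment meets the environment; /goniriirugom/ is unchanged.
Rule 4 (pre-rhotic lowering): /i/ is a high vowel immediately before /r/, so it lowers to [e]. /i/ is a high vowel immediately before /r/, so it lowers to [e]. /goniriirugom/ → gonerierugom.
Rule 5 (final i-epenthesis): the form ends in the consonant /m/, so [i] is inserted word-finally. /gonerierugom/ → gonerierugomi.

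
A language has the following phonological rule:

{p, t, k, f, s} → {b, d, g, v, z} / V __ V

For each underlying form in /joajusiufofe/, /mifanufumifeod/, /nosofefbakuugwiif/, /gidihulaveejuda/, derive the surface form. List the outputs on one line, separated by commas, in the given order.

joajuziuvove, mivanuvumiveod, nozovefbaguugwiif, gidihulaveejuda

/joajusiufofe/: /s/ is a voiceless obstruent between vowels /u/ and /i/, so it voices to [z]. /f/ is a voiceless obstruent between vowels /u/ and /o/, so it voices to [v]. /f/ is a voiceless obstruent between vowels /o/ and /e/, so it voices to [v]. → [joajuziuvove].
/mifanufumifeod/: /f/ is a voiceless obstruent between vowels /i/ and /a/, so it voices to [v]. /f/ is a voiceless obstruent between vowels /u/ and /u/, so it voices to [v]. /f/ is a voiceless obstruent between vowels /i/ and /e/, so it voices to [v]. → [mivanuvumiveod].
/nosofefbakuugwiif/: /s/ is a voiceless obstruent between vowels /o/ and /o/, so it voices to [z]. /f/ is a voiceless obstruent between vowels /o/ and /e/, so it voices to [v]. /k/ is a voiceless obstruent between vowels /a/ and /u/, so it voices to [g]. → [nozovefbaguugwiif].
/gidihulaveejuda/: the rule's environment is not met; surfaces unchanged as [gidihulaveejuda].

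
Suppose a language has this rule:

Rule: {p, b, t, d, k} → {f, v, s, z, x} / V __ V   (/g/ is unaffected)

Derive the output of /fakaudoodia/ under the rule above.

faxauzoozia

/k/ is a stop between vowels /a/ and /a/, so it spirantizes to the fricative [x].
/d/ is a stop between vowels /u/ and /o/, so it spirantizes to the fricative [z].
/d/ is a stop between vowels /o/ and /i/, so it spirantizes to the fricative [z].
Surface form: [faxauzoozia].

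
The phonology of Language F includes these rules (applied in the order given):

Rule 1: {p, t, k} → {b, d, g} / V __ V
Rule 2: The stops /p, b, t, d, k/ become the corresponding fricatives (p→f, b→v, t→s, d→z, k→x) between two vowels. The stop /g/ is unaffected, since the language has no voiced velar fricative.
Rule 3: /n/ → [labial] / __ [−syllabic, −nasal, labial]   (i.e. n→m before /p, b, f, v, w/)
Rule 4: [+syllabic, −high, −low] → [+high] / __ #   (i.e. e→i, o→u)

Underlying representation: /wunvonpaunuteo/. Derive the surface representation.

wumvompaunuzeu

Rule 1 (intervocalic voicing): /t/ is a voiceless stop between vowels /u/ and /e/, so it voices to [d]. /wunvonpaunuteo/ → wunvonpaunudeo.
Rule 2 (intervocalic spirantization): /d/ is a stop between vowels /u/ and /e/, so it spirantizes to the fricative [z]. /wunvonpaunudeo/ → wunvonpaunuzeo.
Rule 3 (nasal place assimilation): /n/ precedes the labial consonant /v/, so it assimilates in place to [m]. /n/ precedes the labial consonant /p/, so it assimilates in place to [m]. /wunvonpaunuzeo/ → wumvompaunuzeo.
Rule 4 (final vowel raising): /o/ is a mid vowel in word-final position, so it raises to [u]. /wumvompaunuzeo/ → wumvompaunuzeu.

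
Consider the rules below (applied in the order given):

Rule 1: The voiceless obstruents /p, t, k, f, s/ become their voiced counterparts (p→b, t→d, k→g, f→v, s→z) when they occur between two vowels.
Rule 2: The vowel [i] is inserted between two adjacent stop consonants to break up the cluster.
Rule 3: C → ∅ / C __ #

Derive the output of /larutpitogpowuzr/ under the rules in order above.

larutipidogipowuz

Rule 1 (intervocalic voicing): /t/ is a voiceless obstruent between vowels /i/ and /o/, so it voices to [d]. /larutpitogpowuzr/ → larutpidogpowuzr.
Rule 2 (stop-cluster i-epenthesis): /t/ and /p/ form a stop–stop cluster, so [i] is inserted between them. /g/ and /p/ form a stop–stop cluster, so [i] is inserted between them. /larutpidogpowuzr/ → larutipidogipowuzr.
Rule 3 (final cluster simplification): /r/ is the second consonant of a word-final cluster /zr/, so it deletes. /larutipidogipowuzr/ → larutipidogipowuz.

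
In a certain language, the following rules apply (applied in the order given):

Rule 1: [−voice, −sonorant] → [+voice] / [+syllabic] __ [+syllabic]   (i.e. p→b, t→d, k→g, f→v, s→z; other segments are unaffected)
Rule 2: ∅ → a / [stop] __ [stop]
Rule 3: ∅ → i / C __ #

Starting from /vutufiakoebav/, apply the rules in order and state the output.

vuduviagoebavi

Rule 1 (intervocalic voicing): /t/ is a voiceless obstruent between vowels /u/ and /u/, so it voices to [d]. /f/ is a voiceless obstruent between vowels /u/ and /i/, so it voices to [v]. /k/ is a voiceless obstruent between vowels /a/ and /o/, so it voices to [g]. /vutufiakoebav/ → vuduviagoebav.
Rule 2 (stop-cluster a-epenthesis): no segment meets the environment; /vuduviagoebav/ is unchanged.
Rule 3 (final i-epenthesis): the form ends in the consonant /v/, so [i] is inserted word-finally. /vuduviagoebav/ → vuduviagoebavi.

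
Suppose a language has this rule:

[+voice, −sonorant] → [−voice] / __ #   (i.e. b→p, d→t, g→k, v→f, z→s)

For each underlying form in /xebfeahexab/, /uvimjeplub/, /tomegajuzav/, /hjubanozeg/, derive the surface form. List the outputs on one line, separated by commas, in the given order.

/xebfeahexab/: /b/ is a voiced obstruent in word-final position, so it devoices to [p]. → [xebfeahexap].
/uvimjeplub/: /b/ is a voiced obstruent in word-final position, so it devoices to [p]. → [uvimjeplup].
/tomegajuzav/: /v/ is a voiced obstruent in word-final position, so it devoices to [f]. → [tomegajuzaf].
/hjubanozeg/: /g/ is a voiced obstruent in word-final position, so it devoices to [k]. → [hjubanozek].

xebfeahexap, uvimjeplup, tomegajuzaf, hjubanozek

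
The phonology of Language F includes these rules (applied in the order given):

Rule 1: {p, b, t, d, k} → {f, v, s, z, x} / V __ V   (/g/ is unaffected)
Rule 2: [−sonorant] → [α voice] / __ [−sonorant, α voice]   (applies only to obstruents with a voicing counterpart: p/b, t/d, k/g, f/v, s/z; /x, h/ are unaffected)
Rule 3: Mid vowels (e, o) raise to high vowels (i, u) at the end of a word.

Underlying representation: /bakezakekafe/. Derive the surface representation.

Rule 1 (intervocalic spirantization): /k/ is a stop between vowels /a/ and /e/, so it spirantizes to the fricative [x]. /k/ is a stop between vowels /a/ and /e/, so it spirantizes to the fricative [x]. /k/ is a stop between vowels /e/ and /a/, so it spirantizes to the fricative [x]. /bakezakekafe/ → baxezaxexafe.
Rule 2 (regressive voicing assimilation): no segment meets the environment; /baxezaxexafe/ is unchanged.
Rule 3 (final vowel raising): /e/ is a mid vowel in word-final position, so it raises to [i]. /baxezaxexafe/ → baxezaxexafi.

baxezaxexafi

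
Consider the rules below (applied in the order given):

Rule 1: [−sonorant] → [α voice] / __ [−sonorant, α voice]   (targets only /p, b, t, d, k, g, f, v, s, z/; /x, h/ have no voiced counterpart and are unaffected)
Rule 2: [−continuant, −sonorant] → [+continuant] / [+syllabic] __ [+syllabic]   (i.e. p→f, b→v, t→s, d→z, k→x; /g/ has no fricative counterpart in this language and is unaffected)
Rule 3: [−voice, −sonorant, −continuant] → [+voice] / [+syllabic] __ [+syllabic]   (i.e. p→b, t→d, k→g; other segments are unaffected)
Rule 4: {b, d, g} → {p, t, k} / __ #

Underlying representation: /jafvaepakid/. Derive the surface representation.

Rule 1 (regressive voicing assimilation): /f/ precedes the voiced obstruent /v/, so it voices to [v] by assimilation. /jafvaepakid/ → javvaepakid.
Rule 2 (intervocalic spirantization): /p/ is a stop between vowels /e/ and /a/, so it spirantizes to the fricative [f]. /k/ is a stop between vowels /a/ and /i/, so it spirantizes to the fricative [x]. /javvaepakid/ → javvaefaxid.
Rule 3 (intervocalic voicing): no segment meets the environment; /javvaefaxid/ is unchanged.
Rule 4 (final devoicing): /d/ is a voiced stop in word-final position, so it devoices to [t]. /javvaefaxid/ → javvaefaxit.

javvaefaxit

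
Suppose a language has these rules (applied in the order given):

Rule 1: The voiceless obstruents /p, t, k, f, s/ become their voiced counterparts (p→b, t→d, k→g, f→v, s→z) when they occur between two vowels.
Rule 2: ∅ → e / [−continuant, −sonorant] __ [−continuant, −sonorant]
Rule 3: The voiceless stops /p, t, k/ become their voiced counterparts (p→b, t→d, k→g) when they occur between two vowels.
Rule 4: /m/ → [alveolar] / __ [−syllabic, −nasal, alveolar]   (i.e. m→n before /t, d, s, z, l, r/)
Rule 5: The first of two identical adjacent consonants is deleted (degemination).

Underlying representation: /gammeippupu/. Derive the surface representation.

Rule 1 (intervocalic voicing): /p/ is a voiceless obstruent between vowels /u/ and /u/, so it voices to [b]. /gammeippupu/ → gammeippubu.
Rule 2 (stop-cluster e-epenthesis): /p/ and /p/ form a stop–stop cluster, so [e] is inserted between them. /gammeippubu/ → gammeipepubu.
Rule 3 (intervocalic voicing): /p/ is a voiceless stop between vowels /i/ and /e/, so it voices to [b]. /p/ is a voiceless stop between vowels /e/ and /u/, so it voices to [b]. /gammeipepubu/ → gammeibebubu.
Rule 4 (nasal place assimilation): no segment meets the environment; /gammeibebubu/ is unchanged.
Rule 5 (degemination): /mm/ is a geminate; the first /m/ deletes. /gammeibebubu/ → gameibebubu.

gameibebubu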